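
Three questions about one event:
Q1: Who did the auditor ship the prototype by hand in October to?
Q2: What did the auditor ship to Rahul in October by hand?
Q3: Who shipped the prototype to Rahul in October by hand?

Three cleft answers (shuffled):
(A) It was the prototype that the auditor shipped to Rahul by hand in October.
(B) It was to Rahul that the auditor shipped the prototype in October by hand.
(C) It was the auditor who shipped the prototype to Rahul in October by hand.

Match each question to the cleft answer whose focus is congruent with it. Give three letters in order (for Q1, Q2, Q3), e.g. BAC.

BAC

Q1 asks about the recipient; cleft (B) focuses "to Rahul", which is the recipient — so Q1 → B.
Q2 asks about the direct object; cleft (A) focuses "the prototype", which is the direct object — so Q2 → A.
Q3 asks about the subject (agent); cleft (C) focuses "the auditor", which is the subject (agent) — so Q3 → C.
Mapping: Q1→B, Q2→A, Q3→C.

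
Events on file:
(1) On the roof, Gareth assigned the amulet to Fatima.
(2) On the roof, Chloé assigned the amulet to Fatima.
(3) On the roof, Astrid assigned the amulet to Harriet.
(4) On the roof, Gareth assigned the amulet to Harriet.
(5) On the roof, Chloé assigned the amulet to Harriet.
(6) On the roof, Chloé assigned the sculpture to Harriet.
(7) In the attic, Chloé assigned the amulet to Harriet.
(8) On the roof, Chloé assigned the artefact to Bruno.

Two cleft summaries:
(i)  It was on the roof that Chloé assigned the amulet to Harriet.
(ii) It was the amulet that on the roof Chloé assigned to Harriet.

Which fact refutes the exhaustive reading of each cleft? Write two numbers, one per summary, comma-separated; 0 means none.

(i): focus "on the roof". Looking for agent = Chloé, thing = the amulet, recipient = Harriet with some other setting — fact (7) has in the attic there. Refuted.
(ii): focus "the amulet". Looking for agent = Chloé, recipient = Harriet, setting = on the roof with some other thing — fact (6) has the sculpture there. Refuted.

7, 6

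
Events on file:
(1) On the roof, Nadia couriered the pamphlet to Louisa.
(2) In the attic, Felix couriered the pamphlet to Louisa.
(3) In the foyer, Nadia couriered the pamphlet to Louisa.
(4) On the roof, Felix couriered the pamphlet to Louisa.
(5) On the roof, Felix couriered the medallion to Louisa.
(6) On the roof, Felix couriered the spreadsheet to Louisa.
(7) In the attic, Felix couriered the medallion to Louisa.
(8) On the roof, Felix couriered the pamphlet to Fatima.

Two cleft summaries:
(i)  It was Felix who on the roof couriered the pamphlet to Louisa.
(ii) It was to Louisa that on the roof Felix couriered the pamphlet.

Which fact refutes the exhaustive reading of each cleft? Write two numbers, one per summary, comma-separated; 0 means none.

1, 8

Summary (i) focuses "Felix" (the agent); background the pamphlet as thing and Louisa as recipient and on the roof as setting. Fact (1) matches that background with agent = Nadia — refutes (i).
Summary (ii) focuses "Louisa" (the recipient); background Felix as agent and the pamphlet as thing and on the roof as setting. Fact (8) matches that background with recipient = Fatima — refutes (ii).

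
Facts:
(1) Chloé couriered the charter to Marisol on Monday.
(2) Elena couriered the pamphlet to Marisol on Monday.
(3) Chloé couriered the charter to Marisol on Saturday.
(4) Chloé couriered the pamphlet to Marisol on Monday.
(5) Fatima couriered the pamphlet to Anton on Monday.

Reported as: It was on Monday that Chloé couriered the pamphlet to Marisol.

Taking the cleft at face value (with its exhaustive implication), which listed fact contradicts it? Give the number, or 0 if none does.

0

The cleft puts "on Monday" in focus and presupposes the open proposition with same agent, thing, recipient (Chloé / the pamphlet / Marisol).
Exhaustivity: on Monday is the only setting satisfying that background.
No listed fact matches the background with a different setting. Exhaustivity holds.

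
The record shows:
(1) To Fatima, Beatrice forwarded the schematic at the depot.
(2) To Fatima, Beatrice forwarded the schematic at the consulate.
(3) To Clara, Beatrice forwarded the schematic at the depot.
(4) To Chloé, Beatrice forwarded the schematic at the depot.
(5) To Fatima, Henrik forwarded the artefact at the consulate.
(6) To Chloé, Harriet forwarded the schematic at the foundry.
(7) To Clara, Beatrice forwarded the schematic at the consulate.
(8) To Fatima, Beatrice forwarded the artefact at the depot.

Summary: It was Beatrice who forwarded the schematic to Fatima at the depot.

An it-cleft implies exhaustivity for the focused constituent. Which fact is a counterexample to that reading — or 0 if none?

Focus of the cleft: "Beatrice" (the agent). Presupposed background: the schematic as thing and Fatima as recipient and at the depot as setting.
The exhaustive reading says no other agent fits that background.
Every other fact differs from the presupposition on some backgrounded slot, so none challenges the exhaustivity.

0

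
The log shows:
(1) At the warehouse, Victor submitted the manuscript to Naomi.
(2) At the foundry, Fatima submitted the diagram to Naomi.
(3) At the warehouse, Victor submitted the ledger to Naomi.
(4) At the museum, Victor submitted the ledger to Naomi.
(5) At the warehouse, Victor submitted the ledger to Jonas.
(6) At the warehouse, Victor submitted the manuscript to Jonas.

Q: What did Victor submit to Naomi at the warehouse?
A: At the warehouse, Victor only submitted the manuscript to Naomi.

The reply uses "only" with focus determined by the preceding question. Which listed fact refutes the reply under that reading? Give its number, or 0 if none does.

3

The question "What did ...?" targets the thing, so in the reply the focus falls on "the manuscript".
"Only" then excludes alternative things while the background — Victor as agent and Naomi as recipient and at the warehouse as setting — is held fixed.
Fact (3) keeps Victor as agent and Naomi as recipient and at the warehouse as setting but has thing = the ledger; that refutes the reply.
(Fact (6) would refute a reading with focus on the recipient — but that is not what the question asks.)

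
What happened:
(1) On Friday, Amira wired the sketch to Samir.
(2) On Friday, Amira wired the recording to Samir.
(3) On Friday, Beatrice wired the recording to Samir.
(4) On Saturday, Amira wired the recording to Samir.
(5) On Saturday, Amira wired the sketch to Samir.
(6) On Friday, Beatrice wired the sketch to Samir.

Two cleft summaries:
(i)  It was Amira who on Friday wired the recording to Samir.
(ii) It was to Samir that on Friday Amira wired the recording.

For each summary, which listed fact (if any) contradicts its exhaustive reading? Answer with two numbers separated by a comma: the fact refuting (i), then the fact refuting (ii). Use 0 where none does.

(i): focus "Amira". Looking for thing = the recording, recipient = Samir, setting = on Friday with some other agent — fact (3) has Beatrice there. Refuted.
(ii): focus "Samir". No fact shares agent = Amira, thing = the recording, setting = on Friday with a different recipient. 0.

3, 0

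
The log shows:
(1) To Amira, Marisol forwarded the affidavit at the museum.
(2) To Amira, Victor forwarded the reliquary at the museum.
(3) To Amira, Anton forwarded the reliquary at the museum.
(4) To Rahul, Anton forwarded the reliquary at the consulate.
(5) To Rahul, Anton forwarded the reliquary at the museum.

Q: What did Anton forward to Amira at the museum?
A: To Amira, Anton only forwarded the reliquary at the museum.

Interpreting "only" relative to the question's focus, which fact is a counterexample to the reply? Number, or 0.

Answering "What did ...?" puts focus on the thing — here, "the reliquary".
"Only" then excludes alternative things while the background — same agent, recipient, setting (Anton / Amira / at the museum) — is held fixed.
No fact keeps same agent, recipient, setting (Anton / Amira / at the museum) while changing the thing; every other fact differs on something backgrounded. The reply stands.
(Fact (5) would refute a reading with focus on the recipient — but that is not what the question asks.)

0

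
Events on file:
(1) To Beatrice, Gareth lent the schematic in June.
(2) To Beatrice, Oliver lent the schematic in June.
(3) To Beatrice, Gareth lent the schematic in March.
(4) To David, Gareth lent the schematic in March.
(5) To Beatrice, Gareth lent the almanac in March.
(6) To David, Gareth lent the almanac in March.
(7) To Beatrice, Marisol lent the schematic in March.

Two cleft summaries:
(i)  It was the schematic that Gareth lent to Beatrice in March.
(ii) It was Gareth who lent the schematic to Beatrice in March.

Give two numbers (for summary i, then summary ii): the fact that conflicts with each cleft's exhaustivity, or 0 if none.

Summary (i) focuses "the schematic" (the thing); background agent = Gareth, recipient = Beatrice, setting = in March. Fact (5) matches that background with thing = the almanac — refutes (i).
Summary (ii) focuses "Gareth" (the agent); background thing = the schematic, recipient = Beatrice, setting = in March. Fact (7) matches that background with agent = Marisol — refutes (ii).

5, 7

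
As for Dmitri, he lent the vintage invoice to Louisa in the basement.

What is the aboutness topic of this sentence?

Dmitri

The construction explicitly marks "Dmitri" as what the sentence is about — the topic.
The remainder of the clause is the comment (what is said about the topic).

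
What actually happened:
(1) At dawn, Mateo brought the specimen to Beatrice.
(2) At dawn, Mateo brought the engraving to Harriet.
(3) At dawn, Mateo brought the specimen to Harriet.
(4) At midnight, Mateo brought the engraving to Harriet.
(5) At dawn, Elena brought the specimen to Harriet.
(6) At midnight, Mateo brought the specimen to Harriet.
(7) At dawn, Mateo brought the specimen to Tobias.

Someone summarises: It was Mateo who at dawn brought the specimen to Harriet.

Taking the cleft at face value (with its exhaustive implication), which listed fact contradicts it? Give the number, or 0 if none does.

5

Focus of the cleft: "Mateo" (the agent). Presupposed background: same thing, recipient, setting (the specimen / Harriet / at dawn).
Exhaustivity: Mateo is the only agent satisfying that background.
But fact (5) also has same thing, recipient, setting (the specimen / Harriet / at dawn), with agent = Elena — so the exhaustive reading fails.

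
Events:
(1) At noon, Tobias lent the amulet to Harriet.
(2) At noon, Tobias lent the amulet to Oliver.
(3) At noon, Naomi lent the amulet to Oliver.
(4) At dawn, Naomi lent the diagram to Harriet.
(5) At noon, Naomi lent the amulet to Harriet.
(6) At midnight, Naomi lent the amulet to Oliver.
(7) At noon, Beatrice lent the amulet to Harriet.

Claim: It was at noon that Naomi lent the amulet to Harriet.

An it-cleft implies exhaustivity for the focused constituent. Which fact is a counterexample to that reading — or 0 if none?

Focus of the cleft: "at noon" (the setting). Presupposed background: agent = Naomi, thing = the amulet, recipient = Harriet.
The exhaustive reading says no other setting fits that background.
No listed fact matches the background with a different setting. Exhaustivity holds.

0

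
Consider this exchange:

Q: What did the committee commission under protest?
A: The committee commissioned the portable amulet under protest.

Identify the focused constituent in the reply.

the portable amulet

The wh-word "what" asks about the direct object.
In the answer, "the committee" and "under protest" are given — repeated from the question.
The constituent filling the direct object gap is "the portable amulet"; that is the focus and would carry nuclear stress.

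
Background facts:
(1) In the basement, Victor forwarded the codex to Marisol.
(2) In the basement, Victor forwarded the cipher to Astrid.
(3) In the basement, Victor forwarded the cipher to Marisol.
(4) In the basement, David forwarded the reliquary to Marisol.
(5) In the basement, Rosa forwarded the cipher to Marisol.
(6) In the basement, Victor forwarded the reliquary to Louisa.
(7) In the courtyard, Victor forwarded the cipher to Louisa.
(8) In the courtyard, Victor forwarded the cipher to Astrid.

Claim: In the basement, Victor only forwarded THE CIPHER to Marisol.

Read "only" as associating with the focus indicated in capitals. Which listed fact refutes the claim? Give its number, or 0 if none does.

1

The capitals mark "the cipher" as focus. So "only" rules out other things, with the rest (same agent, recipient, setting (Victor / Marisol / in the basement)) as background.
Fact (1) matches on same agent, recipient, setting (Victor / Marisol / in the basement), but has thing = the codex instead. That refutes the claim.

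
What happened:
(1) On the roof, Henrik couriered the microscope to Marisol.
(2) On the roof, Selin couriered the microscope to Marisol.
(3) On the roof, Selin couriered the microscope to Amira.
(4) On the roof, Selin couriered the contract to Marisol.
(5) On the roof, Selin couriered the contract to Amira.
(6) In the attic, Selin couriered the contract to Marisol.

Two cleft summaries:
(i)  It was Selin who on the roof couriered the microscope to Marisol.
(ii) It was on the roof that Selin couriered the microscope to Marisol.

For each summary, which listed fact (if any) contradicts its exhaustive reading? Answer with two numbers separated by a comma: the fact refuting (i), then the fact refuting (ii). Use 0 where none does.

1, 0

(i): focus "Selin". Looking for same thing, recipient, setting (the microscope / Marisol / on the roof) with some other agent — fact (1) has Henrik there. Refuted.
(ii): focus "on the roof". No fact shares same agent, thing, recipient (Selin / the microscope / Marisol) with a different setting. 0.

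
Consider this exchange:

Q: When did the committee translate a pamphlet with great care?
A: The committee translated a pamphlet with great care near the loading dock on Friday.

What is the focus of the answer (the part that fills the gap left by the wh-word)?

on Friday

The wh-word "when" asks about the time.
In the answer, "the committee", "a pamphlet" and "with great care" are given — repeated from the question.
"near the loading dock" is also new, but it specifies the location, which is not what the question asks about — so it is not the focus.
The constituent filling the time gap is "on Friday"; that is the focus.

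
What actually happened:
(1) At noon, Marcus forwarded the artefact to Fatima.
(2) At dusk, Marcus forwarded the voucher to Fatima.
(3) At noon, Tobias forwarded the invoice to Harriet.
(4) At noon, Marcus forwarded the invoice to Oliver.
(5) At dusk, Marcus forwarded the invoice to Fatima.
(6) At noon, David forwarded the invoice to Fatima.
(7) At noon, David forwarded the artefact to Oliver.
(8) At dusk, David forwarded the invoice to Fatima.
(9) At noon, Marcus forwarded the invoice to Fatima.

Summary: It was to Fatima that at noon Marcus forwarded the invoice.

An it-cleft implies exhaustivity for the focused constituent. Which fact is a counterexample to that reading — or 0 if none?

The cleft puts "Fatima" in focus and presupposes the open proposition with agent = Marcus, thing = the invoice, setting = at noon.
Exhaustivity: Fatima is the only recipient satisfying that background.
But fact (4) also has agent = Marcus, thing = the invoice, setting = at noon, with recipient = Oliver — so the exhaustive reading fails.

4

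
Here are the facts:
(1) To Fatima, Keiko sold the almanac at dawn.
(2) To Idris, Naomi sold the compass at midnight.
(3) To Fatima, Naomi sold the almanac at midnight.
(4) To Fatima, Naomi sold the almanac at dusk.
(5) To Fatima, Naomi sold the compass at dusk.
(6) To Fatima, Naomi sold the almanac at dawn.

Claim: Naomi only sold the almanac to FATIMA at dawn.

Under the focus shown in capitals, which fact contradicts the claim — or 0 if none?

The capitals mark "Fatima" as focus. So "only" rules out other recipients, with the rest (Naomi as agent and the almanac as thing and at dawn as setting) as background.
Every other fact changes something in the background, not just the recipient. Nothing refutes the claim.

0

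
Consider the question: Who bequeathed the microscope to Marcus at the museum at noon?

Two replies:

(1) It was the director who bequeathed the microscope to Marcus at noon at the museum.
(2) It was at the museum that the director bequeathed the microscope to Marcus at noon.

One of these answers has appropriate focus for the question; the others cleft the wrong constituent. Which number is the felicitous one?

The question word "who" targets the subject (agent).
Option (1) clefts "the director" — that matches what the question asks about.
Option (2) clefts "at the museum" — the location, not what was asked.
So the congruent reply is (1).

1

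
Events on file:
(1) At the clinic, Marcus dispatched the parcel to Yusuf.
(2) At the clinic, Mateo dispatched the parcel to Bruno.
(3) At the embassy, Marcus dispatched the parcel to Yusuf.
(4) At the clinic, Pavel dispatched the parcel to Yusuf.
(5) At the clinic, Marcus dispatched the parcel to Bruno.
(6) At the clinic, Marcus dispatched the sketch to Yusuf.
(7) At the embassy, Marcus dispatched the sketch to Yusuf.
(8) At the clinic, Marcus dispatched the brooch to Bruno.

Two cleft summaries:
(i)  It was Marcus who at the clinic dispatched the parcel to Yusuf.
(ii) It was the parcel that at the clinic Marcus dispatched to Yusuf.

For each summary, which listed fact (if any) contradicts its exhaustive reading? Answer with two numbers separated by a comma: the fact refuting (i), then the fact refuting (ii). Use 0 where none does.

(i): focus "Marcus". Looking for same thing, recipient, setting (the parcel / Yusuf / at the clinic) with some other agent — fact (4) has Pavel there. Refuted.
(ii): focus "the parcel". Looking for same agent, recipient, setting (Marcus / Yusuf / at the clinic) with some other thing — fact (6) has the sketch there. Refuted.

4, 6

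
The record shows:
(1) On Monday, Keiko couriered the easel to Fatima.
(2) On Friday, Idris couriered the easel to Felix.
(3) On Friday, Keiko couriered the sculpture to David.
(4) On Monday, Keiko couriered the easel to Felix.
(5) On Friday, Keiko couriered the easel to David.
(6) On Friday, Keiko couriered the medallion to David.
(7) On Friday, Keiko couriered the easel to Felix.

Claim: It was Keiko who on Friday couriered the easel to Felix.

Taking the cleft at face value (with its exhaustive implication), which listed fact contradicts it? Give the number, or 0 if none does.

2

The cleft puts "Keiko" in focus and presupposes the open proposition with thing = the easel, recipient = Felix, setting = on Friday.
The exhaustive reading says no other agent fits that background.
But fact (2) also has thing = the easel, recipient = Felix, setting = on Friday, with agent = Idris — so the exhaustive reading fails.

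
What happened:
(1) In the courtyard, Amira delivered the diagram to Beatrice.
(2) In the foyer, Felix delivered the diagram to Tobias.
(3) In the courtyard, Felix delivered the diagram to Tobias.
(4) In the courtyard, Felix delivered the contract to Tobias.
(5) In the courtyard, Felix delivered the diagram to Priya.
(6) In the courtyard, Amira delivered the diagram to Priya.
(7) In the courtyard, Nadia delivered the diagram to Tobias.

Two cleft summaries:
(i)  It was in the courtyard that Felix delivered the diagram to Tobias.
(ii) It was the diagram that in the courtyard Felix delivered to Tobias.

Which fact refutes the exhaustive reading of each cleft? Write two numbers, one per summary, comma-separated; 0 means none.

(i): focus "in the courtyard". Looking for same agent, thing, recipient (Felix / the diagram / Tobias) with some other setting — fact (2) has in the foyer there. Refuted.
(ii): focus "the diagram". Looking for same agent, recipient, setting (Felix / Tobias / in the courtyard) with some other thing — fact (4) has the contract there. Refuted.

2, 4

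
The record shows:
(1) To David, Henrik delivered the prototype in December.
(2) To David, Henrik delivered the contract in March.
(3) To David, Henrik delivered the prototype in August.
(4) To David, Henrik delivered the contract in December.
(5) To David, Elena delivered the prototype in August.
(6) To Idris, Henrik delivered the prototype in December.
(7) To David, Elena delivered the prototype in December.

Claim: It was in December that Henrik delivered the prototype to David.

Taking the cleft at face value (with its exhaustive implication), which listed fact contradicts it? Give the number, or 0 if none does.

3

Focus of the cleft: "in December" (the setting). Presupposed background: Henrik as agent and the prototype as thing and David as recipient.
The exhaustive reading says no other setting fits that background.
But fact (3) also has Henrik as agent and the prototype as thing and David as recipient, with setting = in August — so the exhaustive reading fails.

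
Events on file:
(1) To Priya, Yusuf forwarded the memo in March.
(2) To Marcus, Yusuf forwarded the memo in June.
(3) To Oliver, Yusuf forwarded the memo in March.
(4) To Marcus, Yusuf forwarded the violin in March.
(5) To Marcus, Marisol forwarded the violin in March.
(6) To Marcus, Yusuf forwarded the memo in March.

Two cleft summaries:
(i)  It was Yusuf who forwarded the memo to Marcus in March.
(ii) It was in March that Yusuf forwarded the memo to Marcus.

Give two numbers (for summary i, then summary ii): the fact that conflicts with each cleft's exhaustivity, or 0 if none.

Summary (i) focuses "Yusuf" (the agent); background the memo as thing and Marcus as recipient and in March as setting. No fact matches that background with a different agent, so 0.
Summary (ii) focuses "in March" (the setting); background Yusuf as agent and the memo as thing and Marcus as recipient. Fact (2) matches that background with setting = in June — refutes (ii).

0, 2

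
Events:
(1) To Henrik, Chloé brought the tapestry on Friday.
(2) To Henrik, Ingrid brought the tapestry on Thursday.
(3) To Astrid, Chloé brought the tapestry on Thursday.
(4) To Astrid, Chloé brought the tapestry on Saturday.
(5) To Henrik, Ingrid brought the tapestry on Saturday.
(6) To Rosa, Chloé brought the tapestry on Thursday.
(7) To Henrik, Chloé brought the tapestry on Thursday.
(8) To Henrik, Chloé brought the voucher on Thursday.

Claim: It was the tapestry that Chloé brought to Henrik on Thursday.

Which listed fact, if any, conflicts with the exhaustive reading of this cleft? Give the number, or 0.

The cleft puts "the tapestry" in focus and presupposes the open proposition with agent = Chloé, recipient = Henrik, setting = on Thursday.
The exhaustive reading says no other thing fits that background.
But fact (8) also has agent = Chloé, recipient = Henrik, setting = on Thursday, with thing = the voucher — so the exhaustive reading fails.

8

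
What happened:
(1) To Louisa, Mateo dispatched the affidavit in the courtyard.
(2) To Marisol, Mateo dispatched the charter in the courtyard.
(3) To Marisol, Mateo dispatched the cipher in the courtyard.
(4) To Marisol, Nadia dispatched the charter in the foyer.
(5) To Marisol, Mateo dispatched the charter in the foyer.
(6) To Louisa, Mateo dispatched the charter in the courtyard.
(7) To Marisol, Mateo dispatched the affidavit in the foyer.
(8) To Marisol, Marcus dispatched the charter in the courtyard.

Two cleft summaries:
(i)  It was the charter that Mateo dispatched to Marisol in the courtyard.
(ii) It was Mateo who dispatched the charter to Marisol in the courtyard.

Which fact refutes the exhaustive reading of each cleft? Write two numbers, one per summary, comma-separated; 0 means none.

3, 8

(i): focus "the charter". Looking for same agent, recipient, setting (Mateo / Marisol / in the courtyard) with some other thing — fact (3) has the cipher there. Refuted.
(ii): focus "Mateo". Looking for same thing, recipient, setting (the charter / Marisol / in the courtyard) with some other agent — fact (8) has Marcus there. Refuted.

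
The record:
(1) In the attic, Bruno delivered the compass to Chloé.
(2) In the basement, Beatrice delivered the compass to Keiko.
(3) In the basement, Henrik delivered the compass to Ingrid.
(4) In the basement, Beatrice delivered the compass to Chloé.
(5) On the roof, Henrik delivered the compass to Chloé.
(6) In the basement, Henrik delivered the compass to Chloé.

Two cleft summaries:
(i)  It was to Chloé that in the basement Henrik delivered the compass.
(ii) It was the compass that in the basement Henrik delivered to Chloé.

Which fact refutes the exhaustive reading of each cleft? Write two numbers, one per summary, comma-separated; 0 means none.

3, 0

(i): focus "Chloé". Looking for same agent, thing, setting (Henrik / the compass / in the basement) with some other recipient — fact (3) has Ingrid there. Refuted.
(ii): focus "the compass". No fact shares same agent, recipient, setting (Henrik / Chloé / in the basement) with a different thing. 0.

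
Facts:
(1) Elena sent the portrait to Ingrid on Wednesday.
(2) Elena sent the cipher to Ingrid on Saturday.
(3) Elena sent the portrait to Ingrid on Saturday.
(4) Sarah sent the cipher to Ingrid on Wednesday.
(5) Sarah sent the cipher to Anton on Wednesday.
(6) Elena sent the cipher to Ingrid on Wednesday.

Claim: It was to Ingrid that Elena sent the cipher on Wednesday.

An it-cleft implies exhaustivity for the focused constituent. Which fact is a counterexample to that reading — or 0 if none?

Focus of the cleft: "Ingrid" (the recipient). Presupposed background: agent = Elena, thing = the cipher, setting = on Wednesday.
Exhaustivity: Ingrid is the only recipient satisfying that background.
Every other fact differs from the presupposition on some backgrounded slot, so none challenges the exhaustivity.

0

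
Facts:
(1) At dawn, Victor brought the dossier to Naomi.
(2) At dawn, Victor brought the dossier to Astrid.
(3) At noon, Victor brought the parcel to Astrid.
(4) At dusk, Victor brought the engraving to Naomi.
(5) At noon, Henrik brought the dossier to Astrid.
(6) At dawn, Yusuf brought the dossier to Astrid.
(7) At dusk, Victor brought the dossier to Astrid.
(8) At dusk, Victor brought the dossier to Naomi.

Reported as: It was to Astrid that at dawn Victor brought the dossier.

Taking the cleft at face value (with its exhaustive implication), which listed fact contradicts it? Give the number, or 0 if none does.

1

The cleft puts "Astrid" in focus and presupposes the open proposition with Victor as agent and the dossier as thing and at dawn as setting.
The exhaustive reading says no other recipient fits that background.
But fact (1) also has Victor as agent and the dossier as thing and at dawn as setting, with recipient = Naomi — so the exhaustive reading fails.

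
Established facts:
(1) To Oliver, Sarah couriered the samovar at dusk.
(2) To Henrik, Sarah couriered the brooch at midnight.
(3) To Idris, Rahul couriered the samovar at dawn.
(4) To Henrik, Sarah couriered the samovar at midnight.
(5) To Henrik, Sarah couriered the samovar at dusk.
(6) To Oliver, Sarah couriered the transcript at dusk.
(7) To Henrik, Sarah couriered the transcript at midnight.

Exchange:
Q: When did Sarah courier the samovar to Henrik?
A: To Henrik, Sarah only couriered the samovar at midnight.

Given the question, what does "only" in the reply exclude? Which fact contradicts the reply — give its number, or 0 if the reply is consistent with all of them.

The question "When did ...?" targets the setting, so in the reply the focus falls on "at midnight".
So "only" ranges over settings; the rest (agent = Sarah, thing = the samovar, recipient = Henrik) is presupposed.
Fact (5) keeps agent = Sarah, thing = the samovar, recipient = Henrik but has setting = at dusk; that refutes the reply.
(Fact (2) would refute a reading with focus on the thing — but that is not what the question asks.)

5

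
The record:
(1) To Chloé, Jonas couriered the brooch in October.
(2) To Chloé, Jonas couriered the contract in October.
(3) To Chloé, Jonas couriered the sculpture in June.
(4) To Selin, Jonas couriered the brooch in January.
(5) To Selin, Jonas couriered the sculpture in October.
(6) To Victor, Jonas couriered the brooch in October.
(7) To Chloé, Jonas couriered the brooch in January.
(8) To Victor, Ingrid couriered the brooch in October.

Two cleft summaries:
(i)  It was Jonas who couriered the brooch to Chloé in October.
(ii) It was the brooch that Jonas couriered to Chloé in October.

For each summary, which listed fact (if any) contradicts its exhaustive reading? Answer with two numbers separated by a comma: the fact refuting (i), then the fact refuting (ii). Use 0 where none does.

0, 2

(i): focus "Jonas". No fact shares same thing, recipient, setting (the brooch / Chloé / in October) with a different agent. 0.
(ii): focus "the brooch". Looking for same agent, recipient, setting (Jonas / Chloé / in October) with some other thing — fact (2) has the contract there. Refuted.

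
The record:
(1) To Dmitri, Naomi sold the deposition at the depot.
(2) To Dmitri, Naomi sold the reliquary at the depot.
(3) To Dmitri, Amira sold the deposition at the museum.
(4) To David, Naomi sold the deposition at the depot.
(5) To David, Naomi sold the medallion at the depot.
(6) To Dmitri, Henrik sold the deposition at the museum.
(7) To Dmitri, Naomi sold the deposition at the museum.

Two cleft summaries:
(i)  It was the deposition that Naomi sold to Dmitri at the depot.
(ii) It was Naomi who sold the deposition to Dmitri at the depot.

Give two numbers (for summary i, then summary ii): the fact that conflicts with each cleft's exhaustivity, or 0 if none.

2, 0

Summary (i) focuses "the deposition" (the thing); background agent = Naomi, recipient = Dmitri, setting = at the depot. Fact (2) matches that background with thing = the reliquary — refutes (i).
Summary (ii) focuses "Naomi" (the agent); background thing = the deposition, recipient = Dmitri, setting = at the depot. No fact matches that background with a different agent, so 0.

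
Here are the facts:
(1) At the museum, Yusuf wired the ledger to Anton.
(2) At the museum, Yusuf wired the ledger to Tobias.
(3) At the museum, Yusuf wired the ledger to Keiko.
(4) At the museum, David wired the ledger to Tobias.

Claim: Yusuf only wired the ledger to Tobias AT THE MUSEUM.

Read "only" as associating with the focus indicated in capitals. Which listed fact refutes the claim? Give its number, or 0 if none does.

Focus (in capitals) is "at the museum" — the setting. "Only" excludes alternative settings while holding fixed same agent, thing, recipient (Yusuf / the ledger / Tobias).
No fact matches same agent, thing, recipient (Yusuf / the ledger / Tobias) with a different setting — every other fact differs on at least one backgrounded slot. So no fact refutes it.

0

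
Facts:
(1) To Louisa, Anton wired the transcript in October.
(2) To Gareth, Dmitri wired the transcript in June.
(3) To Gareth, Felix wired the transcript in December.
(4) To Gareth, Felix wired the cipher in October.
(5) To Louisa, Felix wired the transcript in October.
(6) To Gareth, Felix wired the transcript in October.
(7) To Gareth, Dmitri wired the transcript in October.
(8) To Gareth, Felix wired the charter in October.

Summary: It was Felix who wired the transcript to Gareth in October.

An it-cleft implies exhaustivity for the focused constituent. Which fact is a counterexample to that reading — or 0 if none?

Focus of the cleft: "Felix" (the agent). Presupposed background: same thing, recipient, setting (the transcript / Gareth / in October).
The exhaustive reading says no other agent fits that background.
But fact (7) also has same thing, recipient, setting (the transcript / Gareth / in October), with agent = Dmitri — so the exhaustive reading fails.

7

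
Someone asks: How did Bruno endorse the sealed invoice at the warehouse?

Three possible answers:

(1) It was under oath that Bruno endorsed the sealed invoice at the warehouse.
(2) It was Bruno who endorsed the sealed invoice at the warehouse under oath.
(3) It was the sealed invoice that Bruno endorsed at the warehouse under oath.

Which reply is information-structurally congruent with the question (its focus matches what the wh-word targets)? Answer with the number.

The question word "how" targets the manner.
Option (1) clefts "under oath" — that matches what the question asks about.
Option (2) clefts "Bruno" — the subject (agent), not what was asked.
Option (3) clefts "the sealed invoice" — the direct object, not what was asked.
So the congruent reply is (1).

1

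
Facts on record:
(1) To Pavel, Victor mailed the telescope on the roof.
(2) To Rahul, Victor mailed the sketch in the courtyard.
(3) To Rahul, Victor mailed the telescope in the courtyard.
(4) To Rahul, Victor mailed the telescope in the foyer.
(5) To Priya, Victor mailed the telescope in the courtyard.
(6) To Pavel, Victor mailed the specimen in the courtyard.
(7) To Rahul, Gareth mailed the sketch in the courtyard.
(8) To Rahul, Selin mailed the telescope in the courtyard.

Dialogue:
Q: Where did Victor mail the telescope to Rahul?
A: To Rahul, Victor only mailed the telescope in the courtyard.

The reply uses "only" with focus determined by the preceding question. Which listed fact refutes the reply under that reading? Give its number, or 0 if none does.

The question "Where did ...?" targets the setting, so in the reply the focus falls on "in the courtyard".
"Only" then excludes alternative settings while the background — agent = Victor, thing = the telescope, recipient = Rahul — is held fixed.
Fact (4) shares the background with a different setting (in the foyer) — counterexample.
(Fact (2) would refute a reading with focus on the thing — but that is not what the question asks.)

4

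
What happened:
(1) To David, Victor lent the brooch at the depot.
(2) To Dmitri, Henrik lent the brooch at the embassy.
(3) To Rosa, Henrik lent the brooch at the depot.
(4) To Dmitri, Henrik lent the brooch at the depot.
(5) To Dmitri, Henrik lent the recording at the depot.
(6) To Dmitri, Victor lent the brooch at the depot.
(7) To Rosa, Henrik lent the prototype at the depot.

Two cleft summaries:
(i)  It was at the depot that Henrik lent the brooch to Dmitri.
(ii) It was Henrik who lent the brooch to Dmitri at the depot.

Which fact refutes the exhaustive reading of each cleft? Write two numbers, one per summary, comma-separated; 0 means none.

(i): focus "at the depot". Looking for Henrik as agent and the brooch as thing and Dmitri as recipient with some other setting — fact (2) has at the embassy there. Refuted.
(ii): focus "Henrik". Looking for the brooch as thing and Dmitri as recipient and at the depot as setting with some other agent — fact (6) has Victor there. Refuted.

2, 6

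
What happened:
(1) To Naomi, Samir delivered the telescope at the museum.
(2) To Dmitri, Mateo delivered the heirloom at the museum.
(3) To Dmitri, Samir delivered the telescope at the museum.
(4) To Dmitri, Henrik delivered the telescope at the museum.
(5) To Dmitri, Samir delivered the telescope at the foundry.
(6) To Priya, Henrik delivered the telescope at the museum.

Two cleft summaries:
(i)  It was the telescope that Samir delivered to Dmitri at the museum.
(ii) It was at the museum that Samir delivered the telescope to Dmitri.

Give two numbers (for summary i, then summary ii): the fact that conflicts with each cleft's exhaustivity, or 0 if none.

0, 5

Summary (i) focuses "the telescope" (the thing); background agent = Samir, recipient = Dmitri, setting = at the museum. No fact matches that background with a different thing, so 0.
Summary (ii) focuses "at the museum" (the setting); background agent = Samir, thing = the telescope, recipient = Dmitri. Fact (5) matches that background with setting = at the foundry — refutes (ii).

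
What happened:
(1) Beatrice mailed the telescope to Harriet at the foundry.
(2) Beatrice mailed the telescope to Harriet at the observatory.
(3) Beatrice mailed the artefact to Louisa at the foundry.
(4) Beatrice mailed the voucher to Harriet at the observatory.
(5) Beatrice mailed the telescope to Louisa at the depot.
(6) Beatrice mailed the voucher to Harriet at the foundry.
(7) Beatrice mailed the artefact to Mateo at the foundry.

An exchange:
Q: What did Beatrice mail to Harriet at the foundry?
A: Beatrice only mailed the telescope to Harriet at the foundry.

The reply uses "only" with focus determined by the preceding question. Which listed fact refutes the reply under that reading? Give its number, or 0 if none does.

The question "What did ...?" targets the thing, so in the reply the focus falls on "the telescope".
So "only" ranges over things; the rest (Beatrice as agent and Harriet as recipient and at the foundry as setting) is presupposed.
Fact (6) keeps Beatrice as agent and Harriet as recipient and at the foundry as setting but has thing = the voucher; that refutes the reply.
(Fact (2) would refute a reading with focus on the setting — but that is not what the question asks.)

6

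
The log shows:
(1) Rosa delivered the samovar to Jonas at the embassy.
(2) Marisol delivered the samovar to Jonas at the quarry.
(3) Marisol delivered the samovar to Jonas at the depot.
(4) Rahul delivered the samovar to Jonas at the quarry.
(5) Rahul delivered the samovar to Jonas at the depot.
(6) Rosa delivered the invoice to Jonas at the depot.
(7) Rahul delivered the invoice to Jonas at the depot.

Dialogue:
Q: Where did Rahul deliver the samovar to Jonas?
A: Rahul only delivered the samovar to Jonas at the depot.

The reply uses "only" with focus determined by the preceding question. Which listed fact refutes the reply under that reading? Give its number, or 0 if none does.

The question "Where did ...?" targets the setting, so in the reply the focus falls on "at the depot".
So "only" ranges over settings; the rest (agent = Rahul, thing = the samovar, recipient = Jonas) is presupposed.
Fact (4) shares the background with a different setting (at the quarry) — counterexample.
(Fact (7) would refute a reading with focus on the thing — but that is not what the question asks.)

4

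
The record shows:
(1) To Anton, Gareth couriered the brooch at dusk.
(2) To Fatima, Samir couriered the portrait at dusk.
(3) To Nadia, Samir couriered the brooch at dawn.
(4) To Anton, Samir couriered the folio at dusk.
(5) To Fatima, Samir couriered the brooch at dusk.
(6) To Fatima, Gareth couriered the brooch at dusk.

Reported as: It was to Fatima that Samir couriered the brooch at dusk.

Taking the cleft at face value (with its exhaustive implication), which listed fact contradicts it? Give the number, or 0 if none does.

0

Focus of the cleft: "Fatima" (the recipient). Presupposed background: same agent, thing, setting (Samir / the brooch / at dusk).
The exhaustive reading says no other recipient fits that background.
Every other fact differs from the presupposition on some backgrounded slot, so none challenges the exhaustivity.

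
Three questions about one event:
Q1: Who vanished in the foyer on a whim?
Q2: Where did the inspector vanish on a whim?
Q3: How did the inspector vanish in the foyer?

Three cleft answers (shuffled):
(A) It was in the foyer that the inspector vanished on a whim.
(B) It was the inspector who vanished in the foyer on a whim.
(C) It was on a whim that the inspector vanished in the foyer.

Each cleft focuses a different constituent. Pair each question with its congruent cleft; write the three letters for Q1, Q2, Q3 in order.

Q1 asks about the subject (agent); cleft (B) focuses "the inspector", which is the subject (agent) — so Q1 → B.
Q2 asks about the location; cleft (A) focuses "in the foyer", which is the location — so Q2 → A.
Q3 asks about the manner; cleft (C) focuses "on a whim", which is the manner — so Q3 → C.
Mapping: Q1→B, Q2→A, Q3→C.

BAC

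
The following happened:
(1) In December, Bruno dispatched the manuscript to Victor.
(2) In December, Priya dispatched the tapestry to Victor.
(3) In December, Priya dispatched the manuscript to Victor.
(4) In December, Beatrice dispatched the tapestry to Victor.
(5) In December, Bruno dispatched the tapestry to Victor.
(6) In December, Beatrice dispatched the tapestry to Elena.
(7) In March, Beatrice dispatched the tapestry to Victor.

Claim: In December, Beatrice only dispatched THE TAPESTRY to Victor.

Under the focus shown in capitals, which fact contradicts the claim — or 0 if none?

Focus (in capitals) is "the tapestry" — the thing. "Only" excludes alternative things while holding fixed Beatrice as agent and Victor as recipient and in December as setting.
Every other fact changes something in the background, not just the thing. Nothing refutes the claim.

0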